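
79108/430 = 183 + 209/215 = 183.97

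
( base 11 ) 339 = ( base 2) 110010101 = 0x195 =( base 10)405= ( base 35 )bk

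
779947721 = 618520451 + 161427270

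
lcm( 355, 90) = 6390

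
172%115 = 57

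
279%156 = 123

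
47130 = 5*9426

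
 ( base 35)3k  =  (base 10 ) 125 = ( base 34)3n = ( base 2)1111101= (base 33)3q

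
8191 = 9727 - 1536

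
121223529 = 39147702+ 82075827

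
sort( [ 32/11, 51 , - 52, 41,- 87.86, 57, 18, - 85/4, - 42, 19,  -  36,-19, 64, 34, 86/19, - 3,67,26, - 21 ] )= [-87.86, - 52, - 42, - 36,  -  85/4 , - 21, - 19, -3,32/11,86/19, 18, 19, 26, 34,41, 51,57,64,67] 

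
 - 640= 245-885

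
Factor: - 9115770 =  - 2^1* 3^1*5^1 * 303859^1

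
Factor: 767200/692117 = 2^5*5^2*7^1*137^1*692117^( - 1) 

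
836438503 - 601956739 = 234481764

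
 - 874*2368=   -  2069632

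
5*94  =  470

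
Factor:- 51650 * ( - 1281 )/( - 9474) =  - 11027275/1579 = - 5^2*7^1*61^1* 1033^1*1579^ ( - 1) 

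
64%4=0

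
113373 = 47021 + 66352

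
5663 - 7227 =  - 1564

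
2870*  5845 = 16775150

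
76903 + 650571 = 727474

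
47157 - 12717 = 34440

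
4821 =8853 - 4032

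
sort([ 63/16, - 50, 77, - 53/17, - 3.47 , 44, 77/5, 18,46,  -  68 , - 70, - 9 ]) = [ - 70, -68, -50,  -  9, - 3.47, - 53/17,63/16,77/5,  18, 44, 46, 77 ]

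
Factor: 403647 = 3^1 *157^1*857^1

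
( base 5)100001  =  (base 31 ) 37q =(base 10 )3126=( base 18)9bc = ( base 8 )6066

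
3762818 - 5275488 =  - 1512670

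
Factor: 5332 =2^2*31^1 * 43^1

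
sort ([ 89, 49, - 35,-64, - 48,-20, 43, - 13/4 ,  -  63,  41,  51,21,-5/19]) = [-64, - 63,-48,  -  35, - 20,-13/4,-5/19,21, 41 , 43, 49, 51,89] 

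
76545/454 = 76545/454 = 168.60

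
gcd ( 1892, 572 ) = 44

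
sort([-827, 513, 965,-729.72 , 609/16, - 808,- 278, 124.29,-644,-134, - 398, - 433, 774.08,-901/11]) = [-827,-808,-729.72, - 644, - 433,-398,  -  278,-134, - 901/11, 609/16,124.29 , 513, 774.08 , 965 ] 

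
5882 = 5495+387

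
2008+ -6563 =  - 4555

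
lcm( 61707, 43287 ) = 2900229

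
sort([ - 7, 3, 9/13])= [ - 7,9/13, 3]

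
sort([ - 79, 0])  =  [-79,0 ]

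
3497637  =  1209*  2893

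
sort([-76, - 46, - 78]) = [-78,-76, - 46 ]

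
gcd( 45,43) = 1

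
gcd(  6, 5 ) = 1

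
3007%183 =79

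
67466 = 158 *427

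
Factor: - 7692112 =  - 2^4*19^1*25303^1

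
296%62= 48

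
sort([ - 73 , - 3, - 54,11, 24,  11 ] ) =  [ - 73, - 54, - 3, 11,11,24] 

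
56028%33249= 22779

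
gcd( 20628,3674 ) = 2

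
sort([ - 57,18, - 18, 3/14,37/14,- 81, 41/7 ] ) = [ - 81,-57, - 18, 3/14,  37/14, 41/7, 18 ] 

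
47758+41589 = 89347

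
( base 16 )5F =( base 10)95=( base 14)6B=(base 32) 2V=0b1011111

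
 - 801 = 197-998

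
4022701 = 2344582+1678119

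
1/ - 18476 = -1 + 18475/18476 = -0.00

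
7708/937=7708/937 = 8.23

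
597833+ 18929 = 616762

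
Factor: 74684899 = 199^1 * 263^1*1427^1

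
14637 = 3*4879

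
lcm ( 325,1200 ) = 15600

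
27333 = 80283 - 52950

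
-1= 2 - 3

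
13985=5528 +8457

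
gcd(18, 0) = 18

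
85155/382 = 85155/382= 222.92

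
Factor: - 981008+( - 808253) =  - 1789261 =- 1789261^1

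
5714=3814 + 1900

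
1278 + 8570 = 9848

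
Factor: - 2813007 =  - 3^1*17^1*19^1*2903^1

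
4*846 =3384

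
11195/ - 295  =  -38 + 3/59 = - 37.95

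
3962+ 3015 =6977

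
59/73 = 59/73=0.81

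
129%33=30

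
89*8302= 738878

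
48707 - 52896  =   - 4189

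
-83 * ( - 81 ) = 6723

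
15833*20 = 316660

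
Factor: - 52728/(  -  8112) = 13/2 =2^(-1 )*13^1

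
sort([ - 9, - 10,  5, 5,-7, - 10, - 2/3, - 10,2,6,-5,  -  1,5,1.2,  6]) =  [-10, - 10,-10,-9 , - 7, - 5,  -  1,-2/3, 1.2,2,  5,5,5,6,  6]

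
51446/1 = 51446 =51446.00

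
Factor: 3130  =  2^1*5^1*313^1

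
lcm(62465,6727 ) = 437255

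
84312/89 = 84312/89 = 947.33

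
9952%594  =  448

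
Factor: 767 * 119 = 91273 =7^1*13^1 *17^1*59^1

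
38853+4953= 43806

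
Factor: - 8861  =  -8861^1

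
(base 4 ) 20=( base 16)8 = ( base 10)8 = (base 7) 11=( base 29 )8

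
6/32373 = 2/10791 = 0.00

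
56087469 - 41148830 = 14938639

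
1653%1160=493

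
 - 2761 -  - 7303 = 4542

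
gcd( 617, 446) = 1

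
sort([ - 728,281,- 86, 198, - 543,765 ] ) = [ - 728, - 543, - 86, 198 , 281, 765]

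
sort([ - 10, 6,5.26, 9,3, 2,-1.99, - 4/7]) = [-10, - 1.99,-4/7, 2, 3, 5.26, 6, 9]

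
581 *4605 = 2675505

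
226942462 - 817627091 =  - 590684629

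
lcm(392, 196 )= 392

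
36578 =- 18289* ( - 2 )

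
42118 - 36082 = 6036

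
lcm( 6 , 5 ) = 30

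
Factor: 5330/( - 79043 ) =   -  2^1*5^1 * 13^1 *41^1*79043^( - 1)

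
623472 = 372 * 1676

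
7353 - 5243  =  2110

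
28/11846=14/5923 = 0.00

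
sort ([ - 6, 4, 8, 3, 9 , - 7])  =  [ - 7, -6, 3,4,8, 9 ] 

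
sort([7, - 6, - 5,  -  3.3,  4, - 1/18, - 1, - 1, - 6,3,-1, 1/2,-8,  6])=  [ - 8,  -  6, - 6, - 5,  -  3.3,  -  1,-1 , - 1, - 1/18, 1/2,3, 4,6 , 7 ]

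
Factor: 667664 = 2^4* 41729^1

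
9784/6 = 4892/3 = 1630.67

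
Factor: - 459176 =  - 2^3*57397^1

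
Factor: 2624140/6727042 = 2^1 * 5^1 * 7^( - 1 ) * 179^1*733^1*480503^ ( - 1 ) =1312070/3363521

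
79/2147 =79/2147=0.04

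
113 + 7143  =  7256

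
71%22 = 5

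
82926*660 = 54731160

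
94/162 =47/81 = 0.58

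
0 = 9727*0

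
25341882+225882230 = 251224112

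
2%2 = 0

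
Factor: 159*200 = 31800= 2^3*3^1*5^2*53^1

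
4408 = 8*551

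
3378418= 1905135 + 1473283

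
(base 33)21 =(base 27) 2D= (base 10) 67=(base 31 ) 25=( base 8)103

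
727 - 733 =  - 6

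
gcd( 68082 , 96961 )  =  1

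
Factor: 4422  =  2^1*3^1*11^1*67^1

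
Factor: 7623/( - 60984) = -2^( - 3) = - 1/8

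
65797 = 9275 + 56522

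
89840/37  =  2428  +  4/37 = 2428.11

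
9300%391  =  307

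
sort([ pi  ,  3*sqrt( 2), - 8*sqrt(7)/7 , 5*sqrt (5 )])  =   [ - 8*sqrt(7 )/7, pi , 3*sqrt(2 ),5*sqrt(5) ] 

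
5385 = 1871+3514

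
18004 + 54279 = 72283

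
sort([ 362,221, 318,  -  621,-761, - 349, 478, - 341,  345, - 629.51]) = [ - 761 , -629.51, - 621, - 349, - 341,221,  318 , 345, 362, 478 ] 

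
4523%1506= 5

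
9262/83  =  9262/83 = 111.59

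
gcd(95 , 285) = 95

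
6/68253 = 2/22751 = 0.00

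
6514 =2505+4009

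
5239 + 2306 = 7545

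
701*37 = 25937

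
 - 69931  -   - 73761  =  3830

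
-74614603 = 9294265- 83908868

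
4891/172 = 4891/172 = 28.44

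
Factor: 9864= 2^3*3^2*137^1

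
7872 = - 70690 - -78562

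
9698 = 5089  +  4609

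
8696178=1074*8097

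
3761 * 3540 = 13313940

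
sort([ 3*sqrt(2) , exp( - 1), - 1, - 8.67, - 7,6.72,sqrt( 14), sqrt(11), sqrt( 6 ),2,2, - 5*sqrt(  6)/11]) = [ - 8.67 ,  -  7, - 5* sqrt( 6)/11, - 1,exp( - 1), 2,2,sqrt(6 ),  sqrt(11), sqrt( 14) , 3 * sqrt( 2),6.72]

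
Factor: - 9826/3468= - 17/6=- 2^ (  -  1)*3^ (- 1)*17^1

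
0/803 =0 = 0.00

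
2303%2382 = 2303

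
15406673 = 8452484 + 6954189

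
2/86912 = 1/43456 = 0.00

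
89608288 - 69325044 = 20283244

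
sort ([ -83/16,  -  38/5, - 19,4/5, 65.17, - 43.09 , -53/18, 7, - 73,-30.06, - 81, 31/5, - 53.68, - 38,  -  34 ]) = [ - 81,-73, - 53.68, - 43.09, - 38 , - 34, - 30.06, - 19, - 38/5,  -  83/16, - 53/18 , 4/5, 31/5, 7, 65.17] 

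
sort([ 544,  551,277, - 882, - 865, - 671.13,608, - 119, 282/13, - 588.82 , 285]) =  [-882, - 865, - 671.13, - 588.82, - 119 , 282/13,277,285,544,551 , 608 ]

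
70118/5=14023 + 3/5 =14023.60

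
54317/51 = 1065  +  2/51= 1065.04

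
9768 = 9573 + 195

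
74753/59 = 1267 =1267.00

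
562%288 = 274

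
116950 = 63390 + 53560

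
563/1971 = 563/1971= 0.29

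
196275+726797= 923072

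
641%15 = 11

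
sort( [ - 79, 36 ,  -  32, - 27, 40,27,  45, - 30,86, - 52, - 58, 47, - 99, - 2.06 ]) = [ - 99, - 79,-58,-52, - 32, - 30, - 27, - 2.06,  27, 36,40,45,47,86]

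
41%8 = 1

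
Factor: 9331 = 7^1*31^1*43^1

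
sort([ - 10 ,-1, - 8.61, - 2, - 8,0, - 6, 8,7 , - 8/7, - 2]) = [ - 10, - 8.61,  -  8, - 6,-2,-2, - 8/7, - 1, 0,7,8] 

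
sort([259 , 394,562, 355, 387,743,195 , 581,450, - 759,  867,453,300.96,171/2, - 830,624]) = [ - 830, - 759,171/2,195,  259, 300.96,355, 387,394, 450, 453,562 , 581, 624,743,867 ] 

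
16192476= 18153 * 892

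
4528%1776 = 976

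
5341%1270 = 261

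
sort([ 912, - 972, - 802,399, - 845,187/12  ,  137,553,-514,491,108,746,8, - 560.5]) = [ - 972,-845, - 802 , -560.5,-514,8, 187/12 , 108,137,399,491,  553,746,912]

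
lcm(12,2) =12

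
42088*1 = 42088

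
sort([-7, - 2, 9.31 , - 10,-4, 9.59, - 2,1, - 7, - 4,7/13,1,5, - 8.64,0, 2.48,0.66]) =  [ - 10,-8.64, - 7,-7 , - 4,- 4,-2,- 2, 0,7/13,0.66, 1,1,2.48,5,9.31,9.59] 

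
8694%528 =246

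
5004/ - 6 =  - 834  +  0/1 = - 834.00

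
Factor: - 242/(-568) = 121/284 =2^( - 2) *11^2*71^( -1)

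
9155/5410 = 1831/1082 = 1.69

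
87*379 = 32973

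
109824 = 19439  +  90385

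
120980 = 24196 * 5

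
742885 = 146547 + 596338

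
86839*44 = 3820916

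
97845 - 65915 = 31930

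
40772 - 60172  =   - 19400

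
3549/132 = 26 + 39/44= 26.89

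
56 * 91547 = 5126632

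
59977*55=3298735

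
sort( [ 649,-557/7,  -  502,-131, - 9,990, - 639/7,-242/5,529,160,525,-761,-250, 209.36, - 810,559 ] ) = [ - 810, - 761,-502,-250, - 131, - 639/7, - 557/7,  -  242/5, - 9 , 160, 209.36, 525, 529,559, 649,990 ] 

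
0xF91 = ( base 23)7c6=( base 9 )5417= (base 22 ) 853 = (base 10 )3985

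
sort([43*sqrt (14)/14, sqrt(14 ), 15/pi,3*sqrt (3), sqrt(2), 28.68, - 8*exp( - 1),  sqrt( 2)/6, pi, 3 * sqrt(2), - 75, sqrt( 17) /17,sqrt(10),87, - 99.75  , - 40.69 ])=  [ - 99.75, - 75, - 40.69,  -  8*exp( - 1), sqrt( 2)/6,  sqrt ( 17)/17,sqrt( 2 ) , pi,  sqrt(10),sqrt( 14),3*sqrt(2 ), 15/pi,3*sqrt (3), 43*sqrt(14 )/14, 28.68, 87]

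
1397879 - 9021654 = -7623775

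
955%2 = 1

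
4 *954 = 3816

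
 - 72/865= - 72/865 = -0.08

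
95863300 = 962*99650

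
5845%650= 645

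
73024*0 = 0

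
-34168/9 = - 34168/9 = -  3796.44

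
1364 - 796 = 568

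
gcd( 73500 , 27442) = 2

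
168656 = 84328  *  2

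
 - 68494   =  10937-79431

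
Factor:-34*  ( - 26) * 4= 3536 = 2^4 * 13^1 * 17^1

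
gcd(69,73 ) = 1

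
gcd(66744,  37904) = 824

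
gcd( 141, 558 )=3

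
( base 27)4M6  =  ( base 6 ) 24140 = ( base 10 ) 3516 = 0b110110111100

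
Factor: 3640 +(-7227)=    - 3587 = -17^1*211^1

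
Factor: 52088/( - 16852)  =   -34/11 = - 2^1*11^( - 1 )*17^1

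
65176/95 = 686 +6/95 = 686.06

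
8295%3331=1633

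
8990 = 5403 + 3587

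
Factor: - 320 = -2^6*5^1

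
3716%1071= 503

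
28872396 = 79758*362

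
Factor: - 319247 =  - 131^1*2437^1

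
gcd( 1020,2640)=60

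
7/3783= 7/3783 = 0.00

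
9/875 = 9/875=0.01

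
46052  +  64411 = 110463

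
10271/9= 10271/9 = 1141.22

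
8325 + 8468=16793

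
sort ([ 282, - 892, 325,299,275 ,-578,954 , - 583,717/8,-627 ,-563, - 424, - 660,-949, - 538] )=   [ - 949, - 892,  -  660, - 627, - 583 , - 578, - 563,-538, - 424,717/8,275, 282,299,325,954]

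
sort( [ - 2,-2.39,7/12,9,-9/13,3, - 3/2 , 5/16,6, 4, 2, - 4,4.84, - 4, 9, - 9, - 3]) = [-9, - 4, - 4 ,  -  3, - 2.39, - 2, - 3/2, - 9/13,5/16,  7/12,2,3, 4, 4.84,6,9,9] 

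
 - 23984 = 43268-67252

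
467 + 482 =949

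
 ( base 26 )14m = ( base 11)66a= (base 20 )202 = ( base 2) 1100100010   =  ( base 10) 802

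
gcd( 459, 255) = 51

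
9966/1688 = 4983/844 = 5.90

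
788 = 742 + 46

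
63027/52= 63027/52 = 1212.06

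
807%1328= 807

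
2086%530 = 496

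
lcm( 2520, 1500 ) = 63000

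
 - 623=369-992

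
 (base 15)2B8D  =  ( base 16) 248E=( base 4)2102032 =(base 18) 1AFG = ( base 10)9358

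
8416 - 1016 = 7400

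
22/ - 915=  - 22/915 = - 0.02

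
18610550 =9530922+9079628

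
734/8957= 734/8957 =0.08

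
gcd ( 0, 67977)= 67977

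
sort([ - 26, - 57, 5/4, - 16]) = [ - 57,  -  26, - 16, 5/4]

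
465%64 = 17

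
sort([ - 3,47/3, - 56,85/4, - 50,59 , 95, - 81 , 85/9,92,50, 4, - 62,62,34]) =[ - 81, - 62, - 56, - 50, - 3, 4,85/9,47/3, 85/4, 34,50,59,62 , 92, 95 ]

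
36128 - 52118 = -15990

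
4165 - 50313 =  - 46148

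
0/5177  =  0= 0.00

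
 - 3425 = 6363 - 9788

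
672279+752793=1425072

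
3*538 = 1614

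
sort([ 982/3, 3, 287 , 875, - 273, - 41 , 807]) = [ - 273, - 41, 3,287,982/3,807,875]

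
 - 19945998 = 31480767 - 51426765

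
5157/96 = 53  +  23/32 =53.72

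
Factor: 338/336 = 169/168 = 2^( - 3 )*3^( - 1)*7^(-1)* 13^2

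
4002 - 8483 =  - 4481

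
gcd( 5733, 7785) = 9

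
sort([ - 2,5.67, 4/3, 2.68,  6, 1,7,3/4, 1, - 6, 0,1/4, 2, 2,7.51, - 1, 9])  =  [ - 6,  -  2, - 1,0, 1/4, 3/4,1 , 1, 4/3, 2 , 2, 2.68,5.67, 6,7, 7.51, 9] 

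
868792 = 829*1048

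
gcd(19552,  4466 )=2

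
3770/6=628+1/3 = 628.33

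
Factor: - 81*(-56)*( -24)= - 108864 = - 2^6*3^5*7^1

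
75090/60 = 2503/2 = 1251.50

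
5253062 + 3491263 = 8744325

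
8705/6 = 8705/6 = 1450.83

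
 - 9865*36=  - 355140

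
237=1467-1230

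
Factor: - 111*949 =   -  105339 =- 3^1 * 13^1 *37^1*73^1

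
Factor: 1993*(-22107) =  - 3^1*1993^1 * 7369^1 = -44059251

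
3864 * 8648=33415872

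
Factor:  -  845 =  -5^1 * 13^2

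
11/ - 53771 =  - 11/53771 = - 0.00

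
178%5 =3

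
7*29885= 209195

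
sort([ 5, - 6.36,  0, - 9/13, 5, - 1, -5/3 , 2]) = [-6.36,-5/3, - 1,-9/13,0, 2, 5,5]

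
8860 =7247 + 1613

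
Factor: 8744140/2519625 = 1748828/503925 = 2^2*3^( - 1 )*5^(-2)*23^1 * 6719^( - 1)*19009^1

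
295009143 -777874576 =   -  482865433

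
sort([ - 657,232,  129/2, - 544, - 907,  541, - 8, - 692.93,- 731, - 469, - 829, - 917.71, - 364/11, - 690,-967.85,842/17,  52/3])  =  [ - 967.85, - 917.71, - 907,- 829, - 731, - 692.93, - 690, - 657, - 544,-469,-364/11, - 8,52/3,842/17,129/2,232, 541] 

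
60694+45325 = 106019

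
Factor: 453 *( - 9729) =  - 4407237  =  - 3^3 * 23^1 * 47^1*151^1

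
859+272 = 1131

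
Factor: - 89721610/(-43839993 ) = 2^1*3^( - 1 )*5^1 * 11^1 * 19^1*103^( - 1)*337^ ( - 1 )*421^ ( - 1)*42929^1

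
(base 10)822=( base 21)1I3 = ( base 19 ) 255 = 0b1100110110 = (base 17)2E6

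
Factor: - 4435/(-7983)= 3^ ( - 2)* 5^1= 5/9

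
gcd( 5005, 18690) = 35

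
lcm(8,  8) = 8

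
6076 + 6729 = 12805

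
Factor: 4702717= 809^1 * 5813^1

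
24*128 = 3072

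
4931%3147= 1784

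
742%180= 22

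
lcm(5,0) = 0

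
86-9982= -9896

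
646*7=4522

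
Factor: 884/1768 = 2^(-1) = 1/2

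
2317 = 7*331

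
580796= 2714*214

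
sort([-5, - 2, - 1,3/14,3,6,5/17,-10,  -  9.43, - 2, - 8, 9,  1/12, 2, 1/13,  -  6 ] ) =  [ - 10, - 9.43, - 8,  -  6,-5,  -  2, - 2, - 1,1/13,1/12,3/14,  5/17,2, 3,6,9]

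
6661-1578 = 5083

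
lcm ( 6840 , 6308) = 567720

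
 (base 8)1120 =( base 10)592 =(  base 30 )jm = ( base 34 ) HE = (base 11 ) 499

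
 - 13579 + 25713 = 12134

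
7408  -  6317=1091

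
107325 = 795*135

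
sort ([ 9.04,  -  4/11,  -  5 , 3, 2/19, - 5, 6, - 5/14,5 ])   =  [-5, - 5, - 4/11,- 5/14,2/19,3,5,6, 9.04]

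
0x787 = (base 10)1927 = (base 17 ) 6b6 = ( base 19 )568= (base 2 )11110000111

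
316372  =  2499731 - 2183359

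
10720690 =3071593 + 7649097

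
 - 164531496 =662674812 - 827206308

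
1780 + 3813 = 5593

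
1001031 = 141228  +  859803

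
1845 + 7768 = 9613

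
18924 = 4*4731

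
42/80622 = 7/13437 = 0.00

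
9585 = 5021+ 4564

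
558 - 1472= - 914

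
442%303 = 139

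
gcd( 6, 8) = 2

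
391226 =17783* 22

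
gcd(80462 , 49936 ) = 2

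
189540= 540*351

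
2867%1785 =1082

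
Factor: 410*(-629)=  - 257890  =  - 2^1 * 5^1*17^1*37^1*41^1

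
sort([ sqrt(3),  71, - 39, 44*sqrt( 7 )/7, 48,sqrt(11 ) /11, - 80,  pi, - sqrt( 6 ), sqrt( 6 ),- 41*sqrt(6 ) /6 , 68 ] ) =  [  -  80, - 39 , - 41*sqrt( 6 ) /6, - sqrt( 6), sqrt( 11 ) /11,sqrt( 3), sqrt(6),pi , 44*sqrt ( 7)/7, 48 , 68 , 71]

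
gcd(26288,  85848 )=8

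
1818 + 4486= 6304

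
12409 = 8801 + 3608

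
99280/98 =1013 + 3/49 = 1013.06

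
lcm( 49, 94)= 4606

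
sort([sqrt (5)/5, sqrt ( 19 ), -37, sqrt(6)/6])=[ - 37, sqrt( 6)/6,sqrt( 5) /5, sqrt( 19 )]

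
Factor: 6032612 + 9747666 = 15780278  =  2^1*37^1*213247^1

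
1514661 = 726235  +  788426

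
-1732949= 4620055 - 6353004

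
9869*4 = 39476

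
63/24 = 21/8 = 2.62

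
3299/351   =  9 + 140/351 =9.40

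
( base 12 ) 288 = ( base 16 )188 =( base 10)392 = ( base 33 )bt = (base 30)D2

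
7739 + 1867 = 9606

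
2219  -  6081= - 3862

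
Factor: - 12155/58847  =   - 5^1*11^1*13^1*17^1*83^( - 1) *709^(-1)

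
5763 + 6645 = 12408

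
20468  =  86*238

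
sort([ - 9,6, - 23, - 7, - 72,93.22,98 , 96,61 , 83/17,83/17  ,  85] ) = [ - 72, - 23, -9, -7,83/17,83/17 , 6,61,85,93.22, 96 , 98] 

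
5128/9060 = 1282/2265 = 0.57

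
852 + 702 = 1554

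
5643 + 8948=14591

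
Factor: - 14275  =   - 5^2* 571^1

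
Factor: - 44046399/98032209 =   -  14682133/32677403 = - 11^(  -  1 )*29^( - 1 ) * 227^1 *64679^1*102437^( - 1)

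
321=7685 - 7364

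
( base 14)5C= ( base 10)82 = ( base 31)2k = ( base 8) 122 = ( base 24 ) 3A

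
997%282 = 151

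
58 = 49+9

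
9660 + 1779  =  11439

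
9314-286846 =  -277532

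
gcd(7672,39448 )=8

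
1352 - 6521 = -5169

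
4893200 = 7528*650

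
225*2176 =489600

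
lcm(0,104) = 0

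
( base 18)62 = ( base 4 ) 1232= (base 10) 110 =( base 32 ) 3e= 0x6e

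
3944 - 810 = 3134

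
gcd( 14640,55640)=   40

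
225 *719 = 161775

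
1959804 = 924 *2121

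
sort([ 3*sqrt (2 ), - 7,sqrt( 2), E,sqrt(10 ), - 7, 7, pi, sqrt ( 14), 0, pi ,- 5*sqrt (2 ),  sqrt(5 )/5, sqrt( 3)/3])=[ - 5*sqrt( 2 ), - 7, - 7, 0 , sqrt (5 ) /5, sqrt( 3)/3,  sqrt (2 ),E,pi, pi,sqrt( 10 ), sqrt( 14 ),3*sqrt(2) , 7]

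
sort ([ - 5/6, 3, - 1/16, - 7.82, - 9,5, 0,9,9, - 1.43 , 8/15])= [ -9, - 7.82, - 1.43, - 5/6, - 1/16,0 , 8/15,  3, 5, 9,9 ] 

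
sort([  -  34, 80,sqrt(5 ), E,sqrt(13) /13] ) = [  -  34,sqrt( 13)/13 , sqrt(5), E, 80]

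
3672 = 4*918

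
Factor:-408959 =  - 408959^1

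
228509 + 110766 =339275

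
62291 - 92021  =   - 29730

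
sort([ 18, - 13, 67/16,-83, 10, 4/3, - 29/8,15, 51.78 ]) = [ - 83, - 13, - 29/8,4/3 , 67/16,10,15,  18, 51.78] 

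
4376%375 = 251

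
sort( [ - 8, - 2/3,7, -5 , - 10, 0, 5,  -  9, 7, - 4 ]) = [ - 10, -9,  -  8 , -5, - 4 , - 2/3,0, 5,7, 7 ]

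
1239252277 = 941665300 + 297586977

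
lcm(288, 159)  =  15264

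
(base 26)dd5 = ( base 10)9131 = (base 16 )23ab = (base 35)7fv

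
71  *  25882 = 1837622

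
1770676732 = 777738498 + 992938234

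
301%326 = 301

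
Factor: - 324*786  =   - 2^3  *3^5*131^1 = - 254664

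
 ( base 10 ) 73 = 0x49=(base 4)1021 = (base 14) 53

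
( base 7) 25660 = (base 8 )15305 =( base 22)E3B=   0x1AC5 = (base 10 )6853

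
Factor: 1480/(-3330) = -2^2*3^ ( - 2) = - 4/9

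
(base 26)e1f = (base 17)1FF2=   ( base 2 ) 10010100100001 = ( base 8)22441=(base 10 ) 9505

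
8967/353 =8967/353 = 25.40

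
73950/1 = 73950  =  73950.00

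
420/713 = 420/713 = 0.59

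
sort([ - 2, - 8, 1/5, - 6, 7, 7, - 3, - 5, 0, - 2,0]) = [ - 8, - 6, - 5,-3, - 2, - 2, 0, 0, 1/5,  7,  7 ]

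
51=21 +30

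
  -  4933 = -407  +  -4526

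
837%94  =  85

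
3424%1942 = 1482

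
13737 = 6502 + 7235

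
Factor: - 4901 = -13^2*29^1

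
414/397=1+17/397 = 1.04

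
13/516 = 13/516 = 0.03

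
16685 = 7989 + 8696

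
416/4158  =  208/2079 = 0.10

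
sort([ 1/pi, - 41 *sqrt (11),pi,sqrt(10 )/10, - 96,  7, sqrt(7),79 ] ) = [ - 41*sqrt(11), - 96,sqrt ( 10 )/10,1/pi,sqrt( 7),pi,7, 79 ] 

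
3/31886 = 3/31886 = 0.00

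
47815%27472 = 20343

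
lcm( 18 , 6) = 18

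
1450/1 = 1450  =  1450.00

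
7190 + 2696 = 9886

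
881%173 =16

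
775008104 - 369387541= 405620563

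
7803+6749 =14552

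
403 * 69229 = 27899287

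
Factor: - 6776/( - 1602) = 3388/801=2^2*3^(-2 )*7^1 * 11^2*89^( - 1)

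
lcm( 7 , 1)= 7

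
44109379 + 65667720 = 109777099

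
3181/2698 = 3181/2698 = 1.18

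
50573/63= 802 + 47/63 = 802.75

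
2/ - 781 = - 1 + 779/781 = - 0.00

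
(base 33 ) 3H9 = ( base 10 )3837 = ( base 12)2279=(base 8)7375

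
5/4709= 5/4709 = 0.00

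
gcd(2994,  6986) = 998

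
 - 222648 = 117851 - 340499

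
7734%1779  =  618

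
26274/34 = 772 + 13/17 = 772.76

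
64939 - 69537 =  - 4598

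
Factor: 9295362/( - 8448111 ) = -2^1*3^(- 1)*7^(  -  1) * 17^1*37^1*821^1 * 44699^( - 1 ) = - 1032818/938679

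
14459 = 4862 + 9597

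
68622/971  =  68622/971 = 70.67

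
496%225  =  46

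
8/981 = 8/981 = 0.01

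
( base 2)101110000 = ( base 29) ck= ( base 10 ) 368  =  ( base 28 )D4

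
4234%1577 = 1080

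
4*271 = 1084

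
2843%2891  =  2843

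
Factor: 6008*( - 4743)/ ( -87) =2^3 * 3^1*17^1*29^(- 1)*31^1 * 751^1 = 9498648/29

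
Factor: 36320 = 2^5*5^1 * 227^1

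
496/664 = 62/83 = 0.75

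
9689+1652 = 11341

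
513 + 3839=4352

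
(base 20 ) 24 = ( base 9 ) 48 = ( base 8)54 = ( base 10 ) 44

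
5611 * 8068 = 45269548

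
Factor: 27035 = 5^1*5407^1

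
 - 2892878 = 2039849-4932727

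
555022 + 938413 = 1493435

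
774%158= 142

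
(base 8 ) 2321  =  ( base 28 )1G1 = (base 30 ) 1b3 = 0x4D1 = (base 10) 1233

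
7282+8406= 15688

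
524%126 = 20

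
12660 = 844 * 15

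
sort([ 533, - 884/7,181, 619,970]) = [-884/7,181,533,619,970 ] 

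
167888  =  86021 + 81867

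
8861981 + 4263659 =13125640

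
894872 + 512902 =1407774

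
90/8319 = 30/2773 = 0.01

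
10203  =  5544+4659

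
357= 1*357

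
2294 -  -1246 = 3540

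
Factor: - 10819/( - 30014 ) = 2^( - 1) * 31^1*43^ ( - 1 ) =31/86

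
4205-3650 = 555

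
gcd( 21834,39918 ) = 6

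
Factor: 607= 607^1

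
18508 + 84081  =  102589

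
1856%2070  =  1856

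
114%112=2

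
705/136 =705/136  =  5.18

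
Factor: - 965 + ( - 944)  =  -23^1*83^1 = - 1909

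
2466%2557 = 2466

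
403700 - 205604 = 198096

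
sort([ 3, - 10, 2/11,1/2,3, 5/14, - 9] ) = [-10, - 9, 2/11,5/14,1/2,3, 3]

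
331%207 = 124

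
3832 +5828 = 9660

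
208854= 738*283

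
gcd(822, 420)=6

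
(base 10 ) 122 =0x7A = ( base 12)a2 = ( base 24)52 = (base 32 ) 3q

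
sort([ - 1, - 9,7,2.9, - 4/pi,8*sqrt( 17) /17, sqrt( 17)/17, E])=[ - 9,  -  4/pi,-1, sqrt(17)/17, 8*sqrt(17 ) /17,E , 2.9,  7]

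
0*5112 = 0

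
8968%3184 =2600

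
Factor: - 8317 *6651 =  - 3^2 * 739^1 *8317^1 = - 55316367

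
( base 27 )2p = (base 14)59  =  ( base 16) 4F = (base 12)67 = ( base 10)79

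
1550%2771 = 1550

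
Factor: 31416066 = 2^1*3^3*11^1*52889^1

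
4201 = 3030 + 1171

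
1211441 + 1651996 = 2863437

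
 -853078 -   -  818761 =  - 34317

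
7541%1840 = 181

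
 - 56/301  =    -  8/43 = - 0.19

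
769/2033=769/2033 = 0.38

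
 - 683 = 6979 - 7662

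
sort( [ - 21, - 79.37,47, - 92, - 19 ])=[ - 92, - 79.37, - 21, - 19 , 47] 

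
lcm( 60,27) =540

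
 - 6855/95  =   - 1371/19=-  72.16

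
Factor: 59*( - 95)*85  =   - 476425 = - 5^2*17^1*19^1*59^1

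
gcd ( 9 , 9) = 9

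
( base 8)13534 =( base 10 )5980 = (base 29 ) 736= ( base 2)1011101011100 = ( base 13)2950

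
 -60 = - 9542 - -9482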